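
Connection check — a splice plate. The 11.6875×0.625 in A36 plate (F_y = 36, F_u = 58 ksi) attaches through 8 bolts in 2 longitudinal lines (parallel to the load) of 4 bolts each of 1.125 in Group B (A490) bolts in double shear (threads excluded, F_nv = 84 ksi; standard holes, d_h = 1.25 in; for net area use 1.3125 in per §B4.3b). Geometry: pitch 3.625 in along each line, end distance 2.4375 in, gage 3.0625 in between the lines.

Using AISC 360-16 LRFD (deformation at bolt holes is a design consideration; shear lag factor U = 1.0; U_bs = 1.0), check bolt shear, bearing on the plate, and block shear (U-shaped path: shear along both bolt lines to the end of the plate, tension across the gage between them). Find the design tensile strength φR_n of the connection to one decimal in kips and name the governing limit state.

Bolt shear: A_b = π(1.125)²/4 = 0.99402 in². φR_n = 0.75 × 84 × 0.99402 × 8 × 2 = 1002.0 kips.
Bearing (0.625 in plate, F_u = 58 ksi): end bolts L_c = 2.4375 − 1.25/2 = 1.8125, R_n = min(1.2×1.8125×0.625×58, 2.4×1.125×0.625×58) = 78.844 kips/bolt; interior L_c = 3.625 − 1.25 = 2.375, R_n = 97.875 kips/bolt. φR_n = 0.75 × (2×78.844 + 6×97.875) = 558.7 kips.
Block shear: shear path 2×[2.4375+3×3.625] = 2×13.3125 in, A_gv = 16.641, A_nv = 2×(13.3125 − 3.5×1.3125)×0.625 = 10.898 in²; tension across gage: (3.0625 − 1×1.3125)×0.625 = 1.0938 in². R_n = min(0.6×58×10.898, 0.6×36×16.641) + 1.0×58×1.0938 = min(379.25, 359.45) + 63.44 = 422.89 kips. φR_n = 0.75 × 422.89 = 317.2 kips.
Governing: min(1002.0, 558.7, 317.2) = 317.2 kips → block shear.

317.2 kips (block shear governs)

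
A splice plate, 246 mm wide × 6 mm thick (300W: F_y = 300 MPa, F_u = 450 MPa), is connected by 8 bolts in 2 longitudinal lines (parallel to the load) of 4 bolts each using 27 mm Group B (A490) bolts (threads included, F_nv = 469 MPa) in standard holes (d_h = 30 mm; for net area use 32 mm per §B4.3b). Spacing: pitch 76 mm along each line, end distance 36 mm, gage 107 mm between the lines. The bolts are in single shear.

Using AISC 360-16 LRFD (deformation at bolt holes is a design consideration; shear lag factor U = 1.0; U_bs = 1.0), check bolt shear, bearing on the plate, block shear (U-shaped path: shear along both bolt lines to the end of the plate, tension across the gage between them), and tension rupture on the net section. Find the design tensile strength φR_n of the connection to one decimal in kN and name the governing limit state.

368.6 kN (net-section rupture governs)

Bolt shear: A_b = π(27)²/4 = 572.56 mm². φR_n = 0.75 × 469 × 572.56 × 8 × 1 = 1611.2 kN.
Bearing (6 mm plate, F_u = 450 MPa): end bolts L_c = 36 − 30/2 = 21, R_n = min(1.2×21×6×450, 2.4×27×6×450) = 68.04 kN/bolt; interior L_c = 76 − 30 = 46, R_n = 149.04 kN/bolt. φR_n = 0.75 × (2×68.04 + 6×149.04) = 772.7 kN.
Block shear: shear path 2×[36+3×76] = 2×264 mm, A_gv = 3168, A_nv = 2×(264 − 3.5×32)×6 = 1824 mm²; tension across gage: (107 − 1×32)×6 = 450 mm². R_n = min(0.6×450×1824, 0.6×300×3168) + 1.0×450×450 = min(492.48, 570.24) + 202.5 = 694.98 kN. φR_n = 0.75 × 694.98 = 521.2 kN.
Tension rupture (net): A_n = (246 − 2×32)×6 = 1092 mm² (U = 1.0, A_e = A_n). φR_n = 0.75 × 450 × 1092 = 368.6 kN.
Governing: min(1611.2, 772.7, 521.2, 368.6) = 368.6 kN → net-section rupture.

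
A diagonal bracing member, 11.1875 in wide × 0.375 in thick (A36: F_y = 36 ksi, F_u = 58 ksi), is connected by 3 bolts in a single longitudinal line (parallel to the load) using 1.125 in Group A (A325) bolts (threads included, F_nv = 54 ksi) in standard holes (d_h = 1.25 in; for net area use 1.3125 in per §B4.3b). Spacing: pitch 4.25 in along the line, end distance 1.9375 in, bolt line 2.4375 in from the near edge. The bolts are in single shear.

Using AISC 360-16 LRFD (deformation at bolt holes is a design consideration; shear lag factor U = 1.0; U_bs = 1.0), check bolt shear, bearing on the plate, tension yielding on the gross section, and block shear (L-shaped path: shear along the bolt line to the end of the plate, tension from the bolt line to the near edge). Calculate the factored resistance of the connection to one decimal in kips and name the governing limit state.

92.5 kips (block shear governs)

Bolt shear: A_b = π(1.125)²/4 = 0.99402 in². φR_n = 0.75 × 54 × 0.99402 × 3 × 1 = 120.8 kips.
Bearing (0.375 in plate, F_u = 58 ksi): end bolts L_c = 1.9375 − 1.25/2 = 1.3125, R_n = min(1.2×1.3125×0.375×58, 2.4×1.125×0.375×58) = 34.256 kips/bolt; interior L_c = 4.25 − 1.25 = 3, R_n = 58.725 kips/bolt. φR_n = 0.75 × (1×34.256 + 2×58.725) = 113.8 kips.
Tension yield (gross): A_g = 11.1875×0.375 = 4.1953 in². φR_n = 0.90 × 36 × 4.1953 = 135.9 kips.
Block shear: shear path 1×[1.9375+2×4.25] = 1×10.4375 in, A_gv = 3.9141, A_nv = 1×(10.4375 − 2.5×1.3125)×0.375 = 2.6836 in²; tension to near edge: (2.4375 − 0.5×1.3125)×0.375 = 0.66797 in². R_n = min(0.6×58×2.6836, 0.6×36×3.9141) + 1.0×58×0.66797 = min(93.389, 84.545) + 38.742 = 123.29 kips. φR_n = 0.75 × 123.29 = 92.5 kips.
Governing: min(120.8, 113.8, 135.9, 92.5) = 92.5 kips → block shear.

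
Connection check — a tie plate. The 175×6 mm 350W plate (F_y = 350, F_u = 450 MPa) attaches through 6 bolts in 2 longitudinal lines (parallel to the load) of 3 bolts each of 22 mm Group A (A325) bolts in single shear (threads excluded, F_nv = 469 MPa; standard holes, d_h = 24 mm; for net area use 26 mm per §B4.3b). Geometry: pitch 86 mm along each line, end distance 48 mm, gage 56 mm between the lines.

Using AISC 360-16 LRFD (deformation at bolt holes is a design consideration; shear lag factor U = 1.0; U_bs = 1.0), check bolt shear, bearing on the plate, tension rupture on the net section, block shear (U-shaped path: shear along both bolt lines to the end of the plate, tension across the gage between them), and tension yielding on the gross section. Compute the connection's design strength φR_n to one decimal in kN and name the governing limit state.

Bolt shear: A_b = π(22)²/4 = 380.13 mm². φR_n = 0.75 × 469 × 380.13 × 6 × 1 = 802.3 kN.
Bearing (6 mm plate, F_u = 450 MPa): end bolts L_c = 48 − 24/2 = 36, R_n = min(1.2×36×6×450, 2.4×22×6×450) = 116.64 kN/bolt; interior L_c = 86 − 24 = 62, R_n = 142.56 kN/bolt. φR_n = 0.75 × (2×116.64 + 4×142.56) = 602.6 kN.
Tension rupture (net): A_n = (175 − 2×26)×6 = 738 mm² (U = 1.0, A_e = A_n). φR_n = 0.75 × 450 × 738 = 249.1 kN.
Block shear: shear path 2×[48+2×86] = 2×220 mm, A_gv = 2640, A_nv = 2×(220 − 2.5×26)×6 = 1860 mm²; tension across gage: (56 − 1×26)×6 = 180 mm². R_n = min(0.6×450×1860, 0.6×350×2640) + 1.0×450×180 = min(502.2, 554.4) + 81 = 583.2 kN. φR_n = 0.75 × 583.2 = 437.4 kN.
Tension yield (gross): A_g = 175×6 = 1050 mm². φR_n = 0.90 × 350 × 1050 = 330.8 kN.
Governing: min(802.3, 602.6, 249.1, 437.4, 330.8) = 249.1 kN → net-section rupture.

249.1 kN (net-section rupture governs)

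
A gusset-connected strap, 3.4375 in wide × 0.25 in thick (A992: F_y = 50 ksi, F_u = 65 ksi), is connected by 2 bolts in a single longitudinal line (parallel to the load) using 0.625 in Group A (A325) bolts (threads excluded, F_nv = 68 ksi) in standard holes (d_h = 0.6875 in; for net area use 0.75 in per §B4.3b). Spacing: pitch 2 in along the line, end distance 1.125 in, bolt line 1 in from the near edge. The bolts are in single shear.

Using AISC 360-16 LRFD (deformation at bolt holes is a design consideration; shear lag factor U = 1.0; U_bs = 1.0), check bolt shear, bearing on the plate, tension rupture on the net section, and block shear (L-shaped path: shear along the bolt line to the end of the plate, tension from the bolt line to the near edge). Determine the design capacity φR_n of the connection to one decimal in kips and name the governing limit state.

Bolt shear: A_b = π(0.625)²/4 = 0.3068 in². φR_n = 0.75 × 68 × 0.3068 × 2 × 1 = 31.3 kips.
Bearing (0.25 in plate, F_u = 65 ksi): end bolts L_c = 1.125 − 0.6875/2 = 0.78125, R_n = min(1.2×0.78125×0.25×65, 2.4×0.625×0.25×65) = 15.234 kips/bolt; interior L_c = 2 − 0.6875 = 1.3125, R_n = 24.375 kips/bolt. φR_n = 0.75 × (1×15.234 + 1×24.375) = 29.7 kips.
Tension rupture (net): A_n = (3.4375 − 1×0.75)×0.25 = 0.67188 in² (U = 1.0, A_e = A_n). φR_n = 0.75 × 65 × 0.67188 = 32.8 kips.
Block shear: shear path 1×[1.125+1×2] = 1×3.125 in, A_gv = 0.78125, A_nv = 1×(3.125 − 1.5×0.75)×0.25 = 0.5 in²; tension to near edge: (1 − 0.5×0.75)×0.25 = 0.15625 in². R_n = min(0.6×65×0.5, 0.6×50×0.78125) + 1.0×65×0.15625 = min(19.5, 23.438) + 10.156 = 29.656 kips. φR_n = 0.75 × 29.656 = 22.2 kips.
Governing: min(31.3, 29.7, 32.8, 22.2) = 22.2 kips → block shear.

22.2 kips (block shear governs)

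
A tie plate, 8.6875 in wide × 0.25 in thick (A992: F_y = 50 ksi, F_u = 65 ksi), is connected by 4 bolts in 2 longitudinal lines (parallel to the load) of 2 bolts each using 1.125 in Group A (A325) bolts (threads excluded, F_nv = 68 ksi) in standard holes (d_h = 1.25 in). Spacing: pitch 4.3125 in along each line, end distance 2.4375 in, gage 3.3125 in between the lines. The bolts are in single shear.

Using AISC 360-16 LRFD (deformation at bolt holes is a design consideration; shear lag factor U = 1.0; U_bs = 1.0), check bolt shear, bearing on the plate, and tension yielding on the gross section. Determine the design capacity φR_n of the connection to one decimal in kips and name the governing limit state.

97.7 kips (gross-section yield governs)

Bolt shear: A_b = π(1.125)²/4 = 0.99402 in². φR_n = 0.75 × 68 × 0.99402 × 4 × 1 = 202.8 kips.
Bearing (0.25 in plate, F_u = 65 ksi): end bolts L_c = 2.4375 − 1.25/2 = 1.8125, R_n = min(1.2×1.8125×0.25×65, 2.4×1.125×0.25×65) = 35.344 kips/bolt; interior L_c = 4.3125 − 1.25 = 3.0625, R_n = 43.875 kips/bolt. φR_n = 0.75 × (2×35.344 + 2×43.875) = 118.8 kips.
Tension yield (gross): A_g = 8.6875×0.25 = 2.1719 in². φR_n = 0.90 × 50 × 2.1719 = 97.7 kips.
Governing: min(202.8, 118.8, 97.7) = 97.7 kips → gross-section yield.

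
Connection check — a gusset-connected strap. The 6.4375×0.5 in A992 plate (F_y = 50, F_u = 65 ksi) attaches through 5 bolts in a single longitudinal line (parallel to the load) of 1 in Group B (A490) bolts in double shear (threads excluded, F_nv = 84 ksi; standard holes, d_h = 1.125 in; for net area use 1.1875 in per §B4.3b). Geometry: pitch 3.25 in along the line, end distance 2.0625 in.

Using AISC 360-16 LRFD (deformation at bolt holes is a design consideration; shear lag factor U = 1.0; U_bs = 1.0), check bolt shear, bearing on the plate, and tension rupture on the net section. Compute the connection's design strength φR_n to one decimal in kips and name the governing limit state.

128.0 kips (net-section rupture governs)

Bolt shear: A_b = π(1)²/4 = 0.7854 in². φR_n = 0.75 × 84 × 0.7854 × 5 × 2 = 494.8 kips.
Bearing (0.5 in plate, F_u = 65 ksi): end bolts L_c = 2.0625 − 1.125/2 = 1.5, R_n = min(1.2×1.5×0.5×65, 2.4×1×0.5×65) = 58.5 kips/bolt; interior L_c = 3.25 − 1.125 = 2.125, R_n = 78 kips/bolt. φR_n = 0.75 × (1×58.5 + 4×78) = 277.9 kips.
Tension rupture (net): A_n = (6.4375 − 1×1.1875)×0.5 = 2.625 in² (U = 1.0, A_e = A_n). φR_n = 0.75 × 65 × 2.625 = 128.0 kips.
Governing: min(494.8, 277.9, 128.0) = 128.0 kips → net-section rupture.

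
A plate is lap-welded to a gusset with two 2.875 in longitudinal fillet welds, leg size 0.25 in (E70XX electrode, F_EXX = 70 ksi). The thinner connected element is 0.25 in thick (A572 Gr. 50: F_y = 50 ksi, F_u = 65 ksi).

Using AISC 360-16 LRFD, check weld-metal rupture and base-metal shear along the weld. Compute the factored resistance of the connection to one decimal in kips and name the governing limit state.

32.0 kips (weld metal governs)

Weld metal: throat = 0.707×0.25 = 0.17675 in, L = 2×2.875 = 5.75 in. φR_n = 0.75 × 0.6 × 70 × 0.17675 × 5.75 = 32.0 kips.
Base metal shear (0.25 in plate): yield φR_n = 1.0×0.6×50×0.25×5.75 = 43.1 kips; rupture φR_n = 0.75×0.6×65×0.25×5.75 = 42.0 kips; take 42.0 kips (rupture).
Governing: min(32.0, 42.0) = 32.0 kips → weld metal.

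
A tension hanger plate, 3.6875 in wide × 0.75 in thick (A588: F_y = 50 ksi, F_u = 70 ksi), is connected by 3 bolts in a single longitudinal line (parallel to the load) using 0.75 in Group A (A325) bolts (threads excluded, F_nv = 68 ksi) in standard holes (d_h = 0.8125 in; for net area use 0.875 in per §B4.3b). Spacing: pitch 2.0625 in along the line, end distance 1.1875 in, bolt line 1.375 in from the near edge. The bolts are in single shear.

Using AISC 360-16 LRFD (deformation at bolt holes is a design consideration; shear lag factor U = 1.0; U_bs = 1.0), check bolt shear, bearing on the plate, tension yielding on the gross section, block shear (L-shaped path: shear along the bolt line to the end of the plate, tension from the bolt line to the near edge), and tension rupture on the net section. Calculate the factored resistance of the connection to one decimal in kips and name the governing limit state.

Bolt shear: A_b = π(0.75)²/4 = 0.44179 in². φR_n = 0.75 × 68 × 0.44179 × 3 × 1 = 67.6 kips.
Bearing (0.75 in plate, F_u = 70 ksi): end bolts L_c = 1.1875 − 0.8125/2 = 0.78125, R_n = min(1.2×0.78125×0.75×70, 2.4×0.75×0.75×70) = 49.219 kips/bolt; interior L_c = 2.0625 − 0.8125 = 1.25, R_n = 78.75 kips/bolt. φR_n = 0.75 × (1×49.219 + 2×78.75) = 155.0 kips.
Tension yield (gross): A_g = 3.6875×0.75 = 2.7656 in². φR_n = 0.90 × 50 × 2.7656 = 124.5 kips.
Block shear: shear path 1×[1.1875+2×2.0625] = 1×5.3125 in, A_gv = 3.9844, A_nv = 1×(5.3125 − 2.5×0.875)×0.75 = 2.3438 in²; tension to near edge: (1.375 − 0.5×0.875)×0.75 = 0.70313 in². R_n = min(0.6×70×2.3438, 0.6×50×3.9844) + 1.0×70×0.70313 = min(98.44, 119.53) + 49.219 = 147.66 kips. φR_n = 0.75 × 147.66 = 110.7 kips.
Tension rupture (net): A_n = (3.6875 − 1×0.875)×0.75 = 2.1094 in² (U = 1.0, A_e = A_n). φR_n = 0.75 × 70 × 2.1094 = 110.7 kips.
Governing: min(67.6, 155.0, 124.5, 110.7, 110.7) = 67.6 kips → bolt shear.

67.6 kips (bolt shear governs)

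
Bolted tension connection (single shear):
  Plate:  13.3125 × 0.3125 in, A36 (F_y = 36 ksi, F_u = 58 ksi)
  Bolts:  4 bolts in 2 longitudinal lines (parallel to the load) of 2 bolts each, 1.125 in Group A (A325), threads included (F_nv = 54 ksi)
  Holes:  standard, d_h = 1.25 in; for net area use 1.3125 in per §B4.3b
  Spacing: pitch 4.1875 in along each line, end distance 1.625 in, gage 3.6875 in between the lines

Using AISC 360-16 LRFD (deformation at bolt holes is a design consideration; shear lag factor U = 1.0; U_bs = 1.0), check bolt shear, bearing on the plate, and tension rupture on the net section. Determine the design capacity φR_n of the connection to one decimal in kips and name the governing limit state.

Bolt shear: A_b = π(1.125)²/4 = 0.99402 in². φR_n = 0.75 × 54 × 0.99402 × 4 × 1 = 161.0 kips.
Bearing (0.3125 in plate, F_u = 58 ksi): end bolts L_c = 1.625 − 1.25/2 = 1, R_n = min(1.2×1×0.3125×58, 2.4×1.125×0.3125×58) = 21.75 kips/bolt; interior L_c = 4.1875 − 1.25 = 2.9375, R_n = 48.938 kips/bolt. φR_n = 0.75 × (2×21.75 + 2×48.938) = 106.0 kips.
Tension rupture (net): A_n = (13.3125 − 2×1.3125)×0.3125 = 3.3398 in² (U = 1.0, A_e = A_n). φR_n = 0.75 × 58 × 3.3398 = 145.3 kips.
Governing: min(161.0, 106.0, 145.3) = 106.0 kips → bearing.

106.0 kips (bearing governs)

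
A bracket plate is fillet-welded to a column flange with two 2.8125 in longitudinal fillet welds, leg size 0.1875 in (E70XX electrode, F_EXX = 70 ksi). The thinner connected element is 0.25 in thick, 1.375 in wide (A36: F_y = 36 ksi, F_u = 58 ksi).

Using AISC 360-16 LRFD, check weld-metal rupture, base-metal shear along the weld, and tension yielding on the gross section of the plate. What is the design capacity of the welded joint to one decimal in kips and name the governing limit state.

Weld metal: throat = 0.707×0.1875 = 0.13256 in, L = 2×2.8125 = 5.625 in. φR_n = 0.75 × 0.6 × 70 × 0.13256 × 5.625 = 23.5 kips.
Base metal shear (0.25 in plate): yield φR_n = 1.0×0.6×36×0.25×5.625 = 30.4 kips; rupture φR_n = 0.75×0.6×58×0.25×5.625 = 36.7 kips; take 30.4 kips (yield).
Tension yield (gross): A_g = 1.375×0.25 = 0.34375 in². φR_n = 0.90 × 36 × 0.34375 = 11.1 kips.
Governing: min(23.5, 30.4, 11.1) = 11.1 kips → gross-section yield.

11.1 kips (gross-section yield governs)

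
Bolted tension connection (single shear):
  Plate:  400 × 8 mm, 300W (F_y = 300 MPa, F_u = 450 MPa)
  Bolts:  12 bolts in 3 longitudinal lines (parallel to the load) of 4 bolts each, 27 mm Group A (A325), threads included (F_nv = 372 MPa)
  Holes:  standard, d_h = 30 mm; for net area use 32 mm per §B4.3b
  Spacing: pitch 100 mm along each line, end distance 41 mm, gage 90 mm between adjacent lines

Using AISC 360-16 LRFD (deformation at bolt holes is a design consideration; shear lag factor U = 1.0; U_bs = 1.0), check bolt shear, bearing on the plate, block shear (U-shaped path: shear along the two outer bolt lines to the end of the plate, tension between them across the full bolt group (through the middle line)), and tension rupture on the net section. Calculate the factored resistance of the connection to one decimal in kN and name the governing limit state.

Bolt shear: A_b = π(27)²/4 = 572.56 mm². φR_n = 0.75 × 372 × 572.56 × 12 × 1 = 1916.9 kN.
Bearing (8 mm plate, F_u = 450 MPa): end bolts L_c = 41 − 30/2 = 26, R_n = min(1.2×26×8×450, 2.4×27×8×450) = 112.32 kN/bolt; interior L_c = 100 − 30 = 70, R_n = 233.28 kN/bolt. φR_n = 0.75 × (3×112.32 + 9×233.28) = 1827.4 kN.
Block shear: shear path 2×[41+3×100] = 2×341 mm, A_gv = 5456, A_nv = 2×(341 − 3.5×32)×8 = 3664 mm²; tension across gage: (180 − 2×32)×8 = 928 mm². R_n = min(0.6×450×3664, 0.6×300×5456) + 1.0×450×928 = min(989.28, 982.08) + 417.6 = 1399.7 kN. φR_n = 0.75 × 1399.7 = 1049.8 kN.
Tension rupture (net): A_n = (400 − 3×32)×8 = 2432 mm² (U = 1.0, A_e = A_n). φR_n = 0.75 × 450 × 2432 = 820.8 kN.
Governing: min(1916.9, 1827.4, 1049.8, 820.8) = 820.8 kN → net-section rupture.

820.8 kN (net-section rupture governs)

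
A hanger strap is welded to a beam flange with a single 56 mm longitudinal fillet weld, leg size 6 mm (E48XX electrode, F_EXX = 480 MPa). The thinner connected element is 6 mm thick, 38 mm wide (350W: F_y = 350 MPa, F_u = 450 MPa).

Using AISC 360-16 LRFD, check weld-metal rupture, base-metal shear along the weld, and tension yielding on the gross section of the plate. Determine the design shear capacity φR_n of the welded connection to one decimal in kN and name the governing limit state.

51.3 kN (weld metal governs)

Weld metal: throat = 0.707×6 = 4.242 mm, L = 56 mm. φR_n = 0.75 × 0.6 × 480 × 4.242 × 56 = 51.3 kN.
Base metal shear (6 mm plate): yield φR_n = 1.0×0.6×350×6×56 = 70.6 kN; rupture φR_n = 0.75×0.6×450×6×56 = 68.0 kN; take 68.0 kN (rupture).
Tension yield (gross): A_g = 38×6 = 228 mm². φR_n = 0.90 × 350 × 228 = 71.8 kN.
Governing: min(51.3, 68.0, 71.8) = 51.3 kN → weld metal.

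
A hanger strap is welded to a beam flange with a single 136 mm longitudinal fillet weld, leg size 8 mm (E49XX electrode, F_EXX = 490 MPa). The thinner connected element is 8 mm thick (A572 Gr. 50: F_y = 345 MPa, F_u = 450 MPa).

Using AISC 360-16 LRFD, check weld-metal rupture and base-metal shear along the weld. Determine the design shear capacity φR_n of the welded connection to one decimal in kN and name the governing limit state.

169.6 kN (weld metal governs)

Weld metal: throat = 0.707×8 = 5.656 mm, L = 136 mm. φR_n = 0.75 × 0.6 × 490 × 5.656 × 136 = 169.6 kN.
Base metal shear (8 mm plate): yield φR_n = 1.0×0.6×345×8×136 = 225.2 kN; rupture φR_n = 0.75×0.6×450×8×136 = 220.3 kN; take 220.3 kN (rupture).
Governing: min(169.6, 220.3) = 169.6 kN → weld metal.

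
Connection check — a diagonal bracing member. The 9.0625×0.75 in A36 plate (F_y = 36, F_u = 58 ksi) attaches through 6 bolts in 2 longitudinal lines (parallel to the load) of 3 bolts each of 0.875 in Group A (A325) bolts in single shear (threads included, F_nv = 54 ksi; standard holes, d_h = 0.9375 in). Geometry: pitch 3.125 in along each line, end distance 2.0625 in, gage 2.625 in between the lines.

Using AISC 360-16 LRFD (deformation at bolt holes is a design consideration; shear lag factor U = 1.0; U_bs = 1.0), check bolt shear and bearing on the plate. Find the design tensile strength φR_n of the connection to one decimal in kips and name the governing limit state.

Bolt shear: A_b = π(0.875)²/4 = 0.60132 in². φR_n = 0.75 × 54 × 0.60132 × 6 × 1 = 146.1 kips.
Bearing (0.75 in plate, F_u = 58 ksi): end bolts L_c = 2.0625 − 0.9375/2 = 1.59375, R_n = min(1.2×1.59375×0.75×58, 2.4×0.875×0.75×58) = 83.194 kips/bolt; interior L_c = 3.125 − 0.9375 = 2.1875, R_n = 91.35 kips/bolt. φR_n = 0.75 × (2×83.194 + 4×91.35) = 398.8 kips.
Governing: min(146.1, 398.8) = 146.1 kips → bolt shear.

146.1 kips (bolt shear governs)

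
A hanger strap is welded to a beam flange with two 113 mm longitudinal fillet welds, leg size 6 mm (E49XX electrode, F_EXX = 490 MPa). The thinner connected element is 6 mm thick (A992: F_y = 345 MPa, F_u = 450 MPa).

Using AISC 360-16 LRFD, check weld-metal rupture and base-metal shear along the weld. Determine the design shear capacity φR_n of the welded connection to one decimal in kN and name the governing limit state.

Weld metal: throat = 0.707×6 = 4.242 mm, L = 2×113 = 226 mm. φR_n = 0.75 × 0.6 × 490 × 4.242 × 226 = 211.4 kN.
Base metal shear (6 mm plate): yield φR_n = 1.0×0.6×345×6×226 = 280.7 kN; rupture φR_n = 0.75×0.6×450×6×226 = 274.6 kN; take 274.6 kN (rupture).
Governing: min(211.4, 274.6) = 211.4 kN → weld metal.

211.4 kN (weld metal governs)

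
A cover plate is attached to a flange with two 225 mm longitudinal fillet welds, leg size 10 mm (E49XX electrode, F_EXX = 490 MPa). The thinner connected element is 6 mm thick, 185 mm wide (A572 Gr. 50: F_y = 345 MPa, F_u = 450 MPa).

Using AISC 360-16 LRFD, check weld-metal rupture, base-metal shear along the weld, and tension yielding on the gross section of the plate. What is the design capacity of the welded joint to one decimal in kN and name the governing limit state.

Weld metal: throat = 0.707×10 = 7.07 mm, L = 2×225 = 450 mm. φR_n = 0.75 × 0.6 × 490 × 7.07 × 450 = 701.5 kN.
Base metal shear (6 mm plate): yield φR_n = 1.0×0.6×345×6×450 = 558.9 kN; rupture φR_n = 0.75×0.6×450×6×450 = 546.8 kN; take 546.8 kN (rupture).
Tension yield (gross): A_g = 185×6 = 1110 mm². φR_n = 0.90 × 345 × 1110 = 344.7 kN.
Governing: min(701.5, 546.8, 344.7) = 344.7 kN → gross-section yield.

344.7 kN (gross-section yield governs)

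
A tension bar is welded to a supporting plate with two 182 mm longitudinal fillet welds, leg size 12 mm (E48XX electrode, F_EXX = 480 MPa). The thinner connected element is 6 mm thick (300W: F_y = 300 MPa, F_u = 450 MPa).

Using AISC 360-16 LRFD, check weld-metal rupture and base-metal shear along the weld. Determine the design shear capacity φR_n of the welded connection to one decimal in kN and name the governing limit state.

Weld metal: throat = 0.707×12 = 8.484 mm, L = 2×182 = 364 mm. φR_n = 0.75 × 0.6 × 480 × 8.484 × 364 = 667.0 kN.
Base metal shear (6 mm plate): yield φR_n = 1.0×0.6×300×6×364 = 393.1 kN; rupture φR_n = 0.75×0.6×450×6×364 = 442.3 kN; take 393.1 kN (yield).
Governing: min(667.0, 393.1) = 393.1 kN → base-metal shear.

393.1 kN (base-metal shear governs)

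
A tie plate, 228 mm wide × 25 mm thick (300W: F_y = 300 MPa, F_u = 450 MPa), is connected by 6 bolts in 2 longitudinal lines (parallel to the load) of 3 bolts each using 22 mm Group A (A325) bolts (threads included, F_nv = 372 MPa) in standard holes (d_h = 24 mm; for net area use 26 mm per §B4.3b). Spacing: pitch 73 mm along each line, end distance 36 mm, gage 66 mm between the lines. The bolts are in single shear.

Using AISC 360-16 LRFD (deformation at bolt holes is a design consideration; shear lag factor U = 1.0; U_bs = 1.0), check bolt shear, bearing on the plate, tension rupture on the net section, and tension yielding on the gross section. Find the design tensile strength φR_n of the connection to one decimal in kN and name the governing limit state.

636.3 kN (bolt shear governs)

Bolt shear: A_b = π(22)²/4 = 380.13 mm². φR_n = 0.75 × 372 × 380.13 × 6 × 1 = 636.3 kN.
Bearing (25 mm plate, F_u = 450 MPa): end bolts L_c = 36 − 24/2 = 24, R_n = min(1.2×24×25×450, 2.4×22×25×450) = 324 kN/bolt; interior L_c = 73 − 24 = 49, R_n = 594 kN/bolt. φR_n = 0.75 × (2×324 + 4×594) = 2268.0 kN.
Tension rupture (net): A_n = (228 − 2×26)×25 = 4400 mm² (U = 1.0, A_e = A_n). φR_n = 0.75 × 450 × 4400 = 1485.0 kN.
Tension yield (gross): A_g = 228×25 = 5700 mm². φR_n = 0.90 × 300 × 5700 = 1539.0 kN.
Governing: min(636.3, 2268.0, 1485.0, 1539.0) = 636.3 kN → bolt shear.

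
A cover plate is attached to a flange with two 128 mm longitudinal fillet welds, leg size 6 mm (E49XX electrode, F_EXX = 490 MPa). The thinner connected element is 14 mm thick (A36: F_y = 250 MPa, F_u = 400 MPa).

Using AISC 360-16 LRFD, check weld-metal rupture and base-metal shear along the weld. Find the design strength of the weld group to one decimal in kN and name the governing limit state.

Weld metal: throat = 0.707×6 = 4.242 mm, L = 2×128 = 256 mm. φR_n = 0.75 × 0.6 × 490 × 4.242 × 256 = 239.5 kN.
Base metal shear (14 mm plate): yield φR_n = 1.0×0.6×250×14×256 = 537.6 kN; rupture φR_n = 0.75×0.6×400×14×256 = 645.1 kN; take 537.6 kN (yield).
Governing: min(239.5, 537.6) = 239.5 kN → weld metal.

239.5 kN (weld metal governs)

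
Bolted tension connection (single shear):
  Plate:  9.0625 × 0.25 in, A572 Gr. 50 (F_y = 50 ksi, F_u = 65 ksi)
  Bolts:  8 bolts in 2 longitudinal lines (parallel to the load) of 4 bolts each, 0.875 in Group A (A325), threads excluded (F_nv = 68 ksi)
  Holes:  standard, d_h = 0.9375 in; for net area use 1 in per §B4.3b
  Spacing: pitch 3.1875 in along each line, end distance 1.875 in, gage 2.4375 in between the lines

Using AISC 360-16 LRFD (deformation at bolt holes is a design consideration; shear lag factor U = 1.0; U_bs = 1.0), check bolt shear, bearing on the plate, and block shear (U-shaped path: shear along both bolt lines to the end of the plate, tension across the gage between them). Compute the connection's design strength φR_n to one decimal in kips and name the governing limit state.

Bolt shear: A_b = π(0.875)²/4 = 0.60132 in². φR_n = 0.75 × 68 × 0.60132 × 8 × 1 = 245.3 kips.
Bearing (0.25 in plate, F_u = 65 ksi): end bolts L_c = 1.875 − 0.9375/2 = 1.40625, R_n = min(1.2×1.40625×0.25×65, 2.4×0.875×0.25×65) = 27.422 kips/bolt; interior L_c = 3.1875 − 0.9375 = 2.25, R_n = 34.125 kips/bolt. φR_n = 0.75 × (2×27.422 + 6×34.125) = 194.7 kips.
Block shear: shear path 2×[1.875+3×3.1875] = 2×11.4375 in, A_gv = 5.7188, A_nv = 2×(11.4375 − 3.5×1)×0.25 = 3.9688 in²; tension across gage: (2.4375 − 1×1)×0.25 = 0.35938 in². R_n = min(0.6×65×3.9688, 0.6×50×5.7188) + 1.0×65×0.35938 = min(154.78, 171.56) + 23.36 = 178.14 kips. φR_n = 0.75 × 178.14 = 133.6 kips.
Governing: min(245.3, 194.7, 133.6) = 133.6 kips → block shear.

133.6 kips (block shear governs)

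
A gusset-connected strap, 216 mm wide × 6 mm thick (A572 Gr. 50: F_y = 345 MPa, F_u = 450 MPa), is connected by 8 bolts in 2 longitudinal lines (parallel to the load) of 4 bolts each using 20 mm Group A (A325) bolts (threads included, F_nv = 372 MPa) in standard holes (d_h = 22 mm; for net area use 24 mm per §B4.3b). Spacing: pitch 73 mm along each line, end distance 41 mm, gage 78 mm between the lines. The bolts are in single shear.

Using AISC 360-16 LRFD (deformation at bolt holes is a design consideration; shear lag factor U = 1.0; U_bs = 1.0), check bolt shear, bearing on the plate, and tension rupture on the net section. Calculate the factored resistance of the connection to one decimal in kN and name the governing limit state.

Bolt shear: A_b = π(20)²/4 = 314.16 mm². φR_n = 0.75 × 372 × 314.16 × 8 × 1 = 701.2 kN.
Bearing (6 mm plate, F_u = 450 MPa): end bolts L_c = 41 − 22/2 = 30, R_n = min(1.2×30×6×450, 2.4×20×6×450) = 97.2 kN/bolt; interior L_c = 73 − 22 = 51, R_n = 129.6 kN/bolt. φR_n = 0.75 × (2×97.2 + 6×129.6) = 729.0 kN.
Tension rupture (net): A_n = (216 − 2×24)×6 = 1008 mm² (U = 1.0, A_e = A_n). φR_n = 0.75 × 450 × 1008 = 340.2 kN.
Governing: min(701.2, 729.0, 340.2) = 340.2 kN → net-section rupture.

340.2 kN (net-section rupture governs)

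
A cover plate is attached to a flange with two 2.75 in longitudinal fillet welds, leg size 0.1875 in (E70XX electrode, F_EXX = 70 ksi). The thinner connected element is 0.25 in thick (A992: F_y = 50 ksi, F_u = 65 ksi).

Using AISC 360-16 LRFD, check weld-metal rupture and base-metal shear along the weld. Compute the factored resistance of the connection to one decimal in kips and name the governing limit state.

23.0 kips (weld metal governs)

Weld metal: throat = 0.707×0.1875 = 0.13256 in, L = 2×2.75 = 5.5 in. φR_n = 0.75 × 0.6 × 70 × 0.13256 × 5.5 = 23.0 kips.
Base metal shear (0.25 in plate): yield φR_n = 1.0×0.6×50×0.25×5.5 = 41.3 kips; rupture φR_n = 0.75×0.6×65×0.25×5.5 = 40.2 kips; take 40.2 kips (rupture).
Governing: min(23.0, 40.2) = 23.0 kips → weld metal.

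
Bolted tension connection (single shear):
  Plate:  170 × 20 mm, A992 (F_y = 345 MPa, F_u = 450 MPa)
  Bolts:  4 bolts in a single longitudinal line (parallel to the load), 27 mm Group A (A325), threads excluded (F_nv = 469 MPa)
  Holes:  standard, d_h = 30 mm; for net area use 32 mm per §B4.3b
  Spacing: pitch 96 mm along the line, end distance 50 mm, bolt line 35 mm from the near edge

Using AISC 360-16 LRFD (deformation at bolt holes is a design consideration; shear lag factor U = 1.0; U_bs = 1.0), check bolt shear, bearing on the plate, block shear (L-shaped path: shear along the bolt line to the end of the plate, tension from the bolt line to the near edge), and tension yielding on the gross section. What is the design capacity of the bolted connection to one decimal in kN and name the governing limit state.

805.6 kN (bolt shear governs)

Bolt shear: A_b = π(27)²/4 = 572.56 mm². φR_n = 0.75 × 469 × 572.56 × 4 × 1 = 805.6 kN.
Bearing (20 mm plate, F_u = 450 MPa): end bolts L_c = 50 − 30/2 = 35, R_n = min(1.2×35×20×450, 2.4×27×20×450) = 378 kN/bolt; interior L_c = 96 − 30 = 66, R_n = 583.2 kN/bolt. φR_n = 0.75 × (1×378 + 3×583.2) = 1595.7 kN.
Block shear: shear path 1×[50+3×96] = 1×338 mm, A_gv = 6760, A_nv = 1×(338 − 3.5×32)×20 = 4520 mm²; tension to near edge: (35 − 0.5×32)×20 = 380 mm². R_n = min(0.6×450×4520, 0.6×345×6760) + 1.0×450×380 = min(1220.4, 1399.3) + 171 = 1391.4 kN. φR_n = 0.75 × 1391.4 = 1043.6 kN.
Tension yield (gross): A_g = 170×20 = 3400 mm². φR_n = 0.90 × 345 × 3400 = 1055.7 kN.
Governing: min(805.6, 1595.7, 1043.6, 1055.7) = 805.6 kN → bolt shear.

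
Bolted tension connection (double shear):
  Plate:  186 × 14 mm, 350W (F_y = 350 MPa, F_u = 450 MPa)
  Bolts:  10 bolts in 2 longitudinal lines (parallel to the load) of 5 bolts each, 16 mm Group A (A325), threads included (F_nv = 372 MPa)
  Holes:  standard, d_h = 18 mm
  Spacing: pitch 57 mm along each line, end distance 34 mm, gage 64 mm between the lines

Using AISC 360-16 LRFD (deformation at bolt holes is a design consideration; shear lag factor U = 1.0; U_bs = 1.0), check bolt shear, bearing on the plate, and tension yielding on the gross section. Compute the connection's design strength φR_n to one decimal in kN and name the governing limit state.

820.3 kN (gross-section yield governs)

Bolt shear: A_b = π(16)²/4 = 201.06 mm². φR_n = 0.75 × 372 × 201.06 × 10 × 2 = 1121.9 kN.
Bearing (14 mm plate, F_u = 450 MPa): end bolts L_c = 34 − 18/2 = 25, R_n = min(1.2×25×14×450, 2.4×16×14×450) = 189 kN/bolt; interior L_c = 57 − 18 = 39, R_n = 241.92 kN/bolt. φR_n = 0.75 × (2×189 + 8×241.92) = 1735.0 kN.
Tension yield (gross): A_g = 186×14 = 2604 mm². φR_n = 0.90 × 350 × 2604 = 820.3 kN.
Governing: min(1121.9, 1735.0, 820.3) = 820.3 kN → gross-section yield.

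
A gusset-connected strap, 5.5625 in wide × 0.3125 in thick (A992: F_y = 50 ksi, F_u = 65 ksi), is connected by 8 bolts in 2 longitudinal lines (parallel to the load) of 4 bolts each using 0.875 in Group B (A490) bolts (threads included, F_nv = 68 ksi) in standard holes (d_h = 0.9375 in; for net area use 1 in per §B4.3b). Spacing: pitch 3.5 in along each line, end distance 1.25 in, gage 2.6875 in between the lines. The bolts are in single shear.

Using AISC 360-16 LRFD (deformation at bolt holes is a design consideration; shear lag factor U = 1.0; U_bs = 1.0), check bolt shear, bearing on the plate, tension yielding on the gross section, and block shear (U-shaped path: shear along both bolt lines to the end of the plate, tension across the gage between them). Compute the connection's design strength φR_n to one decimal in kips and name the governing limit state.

78.2 kips (gross-section yield governs)

Bolt shear: A_b = π(0.875)²/4 = 0.60132 in². φR_n = 0.75 × 68 × 0.60132 × 8 × 1 = 245.3 kips.
Bearing (0.3125 in plate, F_u = 65 ksi): end bolts L_c = 1.25 − 0.9375/2 = 0.78125, R_n = min(1.2×0.78125×0.3125×65, 2.4×0.875×0.3125×65) = 19.043 kips/bolt; interior L_c = 3.5 − 0.9375 = 2.5625, R_n = 42.656 kips/bolt. φR_n = 0.75 × (2×19.043 + 6×42.656) = 220.5 kips.
Tension yield (gross): A_g = 5.5625×0.3125 = 1.7383 in². φR_n = 0.90 × 50 × 1.7383 = 78.2 kips.
Block shear: shear path 2×[1.25+3×3.5] = 2×11.75 in, A_gv = 7.3438, A_nv = 2×(11.75 − 3.5×1)×0.3125 = 5.1563 in²; tension across gage: (2.6875 − 1×1)×0.3125 = 0.52734 in². R_n = min(0.6×65×5.1563, 0.6×50×7.3438) + 1.0×65×0.52734 = min(201.1, 220.31) + 34.277 = 235.38 kips. φR_n = 0.75 × 235.38 = 176.5 kips.
Governing: min(245.3, 220.5, 78.2, 176.5) = 78.2 kips → gross-section yield.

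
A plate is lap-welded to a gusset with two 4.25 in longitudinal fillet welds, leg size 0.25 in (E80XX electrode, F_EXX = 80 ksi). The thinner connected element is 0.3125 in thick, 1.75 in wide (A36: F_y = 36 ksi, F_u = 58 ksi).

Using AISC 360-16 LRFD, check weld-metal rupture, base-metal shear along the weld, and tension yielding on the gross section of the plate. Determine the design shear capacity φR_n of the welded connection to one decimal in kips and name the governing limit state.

17.7 kips (gross-section yield governs)

Weld metal: throat = 0.707×0.25 = 0.17675 in, L = 2×4.25 = 8.5 in. φR_n = 0.75 × 0.6 × 80 × 0.17675 × 8.5 = 54.1 kips.
Base metal shear (0.3125 in plate): yield φR_n = 1.0×0.6×36×0.3125×8.5 = 57.4 kips; rupture φR_n = 0.75×0.6×58×0.3125×8.5 = 69.3 kips; take 57.4 kips (yield).
Tension yield (gross): A_g = 1.75×0.3125 = 0.54688 in². φR_n = 0.90 × 36 × 0.54688 = 17.7 kips.
Governing: min(54.1, 57.4, 17.7) = 17.7 kips → gross-section yield.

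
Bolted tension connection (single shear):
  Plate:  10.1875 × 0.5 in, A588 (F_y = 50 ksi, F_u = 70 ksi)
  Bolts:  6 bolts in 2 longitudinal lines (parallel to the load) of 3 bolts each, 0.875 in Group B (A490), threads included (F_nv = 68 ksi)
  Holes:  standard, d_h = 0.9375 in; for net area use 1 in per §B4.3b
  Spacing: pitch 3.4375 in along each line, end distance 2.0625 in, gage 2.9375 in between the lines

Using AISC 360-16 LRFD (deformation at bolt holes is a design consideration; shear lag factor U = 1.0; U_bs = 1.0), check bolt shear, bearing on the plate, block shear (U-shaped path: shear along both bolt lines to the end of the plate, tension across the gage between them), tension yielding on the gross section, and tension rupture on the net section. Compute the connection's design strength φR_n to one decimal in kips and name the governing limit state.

Bolt shear: A_b = π(0.875)²/4 = 0.60132 in². φR_n = 0.75 × 68 × 0.60132 × 6 × 1 = 184.0 kips.
Bearing (0.5 in plate, F_u = 70 ksi): end bolts L_c = 2.0625 − 0.9375/2 = 1.59375, R_n = min(1.2×1.59375×0.5×70, 2.4×0.875×0.5×70) = 66.938 kips/bolt; interior L_c = 3.4375 − 0.9375 = 2.5, R_n = 73.5 kips/bolt. φR_n = 0.75 × (2×66.938 + 4×73.5) = 320.9 kips.
Block shear: shear path 2×[2.0625+2×3.4375] = 2×8.9375 in, A_gv = 8.9375, A_nv = 2×(8.9375 − 2.5×1)×0.5 = 6.4375 in²; tension across gage: (2.9375 − 1×1)×0.5 = 0.96875 in². R_n = min(0.6×70×6.4375, 0.6×50×8.9375) + 1.0×70×0.96875 = min(270.38, 268.13) + 67.813 = 335.94 kips. φR_n = 0.75 × 335.94 = 252.0 kips.
Tension yield (gross): A_g = 10.1875×0.5 = 5.0938 in². φR_n = 0.90 × 50 × 5.0938 = 229.2 kips.
Tension rupture (net): A_n = (10.1875 − 2×1)×0.5 = 4.0938 in² (U = 1.0, A_e = A_n). φR_n = 0.75 × 70 × 4.0938 = 214.9 kips.
Governing: min(184.0, 320.9, 252.0, 229.2, 214.9) = 184.0 kips → bolt shear.

184.0 kips (bolt shear governs)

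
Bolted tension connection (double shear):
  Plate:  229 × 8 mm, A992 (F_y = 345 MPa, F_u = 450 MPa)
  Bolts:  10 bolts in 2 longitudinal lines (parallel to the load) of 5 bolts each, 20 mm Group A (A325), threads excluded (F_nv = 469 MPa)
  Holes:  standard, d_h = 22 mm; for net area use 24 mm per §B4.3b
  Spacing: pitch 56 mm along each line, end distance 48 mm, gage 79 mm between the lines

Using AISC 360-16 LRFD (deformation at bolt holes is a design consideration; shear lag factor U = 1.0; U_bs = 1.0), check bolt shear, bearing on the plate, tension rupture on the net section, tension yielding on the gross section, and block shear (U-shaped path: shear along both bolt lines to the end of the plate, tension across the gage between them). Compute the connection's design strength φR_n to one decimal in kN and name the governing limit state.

Bolt shear: A_b = π(20)²/4 = 314.16 mm². φR_n = 0.75 × 469 × 314.16 × 10 × 2 = 2210.1 kN.
Bearing (8 mm plate, F_u = 450 MPa): end bolts L_c = 48 − 22/2 = 37, R_n = min(1.2×37×8×450, 2.4×20×8×450) = 159.84 kN/bolt; interior L_c = 56 − 22 = 34, R_n = 146.88 kN/bolt. φR_n = 0.75 × (2×159.84 + 8×146.88) = 1121.0 kN.
Tension rupture (net): A_n = (229 − 2×24)×8 = 1448 mm² (U = 1.0, A_e = A_n). φR_n = 0.75 × 450 × 1448 = 488.7 kN.
Tension yield (gross): A_g = 229×8 = 1832 mm². φR_n = 0.90 × 345 × 1832 = 568.8 kN.
Block shear: shear path 2×[48+4×56] = 2×272 mm, A_gv = 4352, A_nv = 2×(272 − 4.5×24)×8 = 2624 mm²; tension across gage: (79 − 1×24)×8 = 440 mm². R_n = min(0.6×450×2624, 0.6×345×4352) + 1.0×450×440 = min(708.48, 900.86) + 198 = 906.48 kN. φR_n = 0.75 × 906.48 = 679.9 kN.
Governing: min(2210.1, 1121.0, 488.7, 568.8, 679.9) = 488.7 kN → net-section rupture.

488.7 kN (net-section rupture governs)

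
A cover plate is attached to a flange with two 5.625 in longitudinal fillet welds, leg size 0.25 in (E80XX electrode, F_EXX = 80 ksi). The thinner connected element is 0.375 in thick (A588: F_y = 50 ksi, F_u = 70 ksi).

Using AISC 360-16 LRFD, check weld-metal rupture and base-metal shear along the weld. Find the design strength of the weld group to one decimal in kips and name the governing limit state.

71.6 kips (weld metal governs)

Weld metal: throat = 0.707×0.25 = 0.17675 in, L = 2×5.625 = 11.25 in. φR_n = 0.75 × 0.6 × 80 × 0.17675 × 11.25 = 71.6 kips.
Base metal shear (0.375 in plate): yield φR_n = 1.0×0.6×50×0.375×11.25 = 126.6 kips; rupture φR_n = 0.75×0.6×70×0.375×11.25 = 132.9 kips; take 126.6 kips (yield).
Governing: min(71.6, 126.6) = 71.6 kips → weld metal.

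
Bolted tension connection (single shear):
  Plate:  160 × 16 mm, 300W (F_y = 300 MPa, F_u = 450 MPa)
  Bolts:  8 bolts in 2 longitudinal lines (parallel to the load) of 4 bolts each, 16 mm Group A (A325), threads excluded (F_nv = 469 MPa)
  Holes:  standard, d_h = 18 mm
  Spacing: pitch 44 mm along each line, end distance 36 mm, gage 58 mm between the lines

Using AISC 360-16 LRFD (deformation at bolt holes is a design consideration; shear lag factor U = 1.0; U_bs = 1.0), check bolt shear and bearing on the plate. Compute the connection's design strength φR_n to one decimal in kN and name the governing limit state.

Bolt shear: A_b = π(16)²/4 = 201.06 mm². φR_n = 0.75 × 469 × 201.06 × 8 × 1 = 565.8 kN.
Bearing (16 mm plate, F_u = 450 MPa): end bolts L_c = 36 − 18/2 = 27, R_n = min(1.2×27×16×450, 2.4×16×16×450) = 233.28 kN/bolt; interior L_c = 44 − 18 = 26, R_n = 224.64 kN/bolt. φR_n = 0.75 × (2×233.28 + 6×224.64) = 1360.8 kN.
Governing: min(565.8, 1360.8) = 565.8 kN → bolt shear.

565.8 kN (bolt shear governs)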